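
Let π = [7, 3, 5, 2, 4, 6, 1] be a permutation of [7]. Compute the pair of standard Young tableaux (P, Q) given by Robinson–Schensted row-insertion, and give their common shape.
P = [1, 4, 6] / [2, 5] / [3] / [7];  Q = [1, 3, 6] / [2, 5] / [4] / [7];  common shape = (3, 2, 1, 1)

Row-insert the values π_1, π_2, … into P one at a time, bumping the leftmost entry strictly greater than the inserted value down to the next row. The recording tableau Q records, in position (i, j), the step at which that cell was added to P.
  Insert 7 (step 1): P = [7];  Q = [1]
  Insert 3 (step 2): P = [3] / [7];  Q = [1] / [2]
  Insert 5 (step 3): P = [3, 5] / [7];  Q = [1, 3] / [2]
  Insert 2 (step 4): P = [2, 5] / [3] / [7];  Q = [1, 3] / [2] / [4]
  Insert 4 (step 5): P = [2, 4] / [3, 5] / [7];  Q = [1, 3] / [2, 5] / [4]
  Insert 6 (step 6): P = [2, 4, 6] / [3, 5] / [7];  Q = [1, 3, 6] / [2, 5] / [4]
  Insert 1 (step 7): P = [1, 4, 6] / [2, 5] / [3] / [7];  Q = [1, 3, 6] / [2, 5] / [4] / [7]
Final shape: (3, 2, 1, 1).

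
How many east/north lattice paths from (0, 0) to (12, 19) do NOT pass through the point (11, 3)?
Number of paths = 141114337

Total paths from (0, 0) to (12, 19): C(31, 12) = 141120525. Paths through (11, 3): (paths (0, 0) → (11, 3)) × (paths (11, 3) → (12, 19)) = C(14, 11) · C(17, 1) = 364 · 17 = 6188. Avoidance count = 141120525 − 6188 = 141114337.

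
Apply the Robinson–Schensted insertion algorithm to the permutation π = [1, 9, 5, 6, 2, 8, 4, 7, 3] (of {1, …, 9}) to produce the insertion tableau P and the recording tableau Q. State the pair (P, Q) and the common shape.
P = [1, 2, 3, 7] / [4, 6, 8] / [5] / [9];  Q = [1, 2, 4, 6] / [3, 7, 8] / [5] / [9];  common shape = (4, 3, 1, 1)

Row-insert the values π_1, π_2, … into P one at a time, bumping the leftmost entry strictly greater than the inserted value down to the next row. The recording tableau Q records, in position (i, j), the step at which that cell was added to P.
  Insert 1 (step 1): P = [1];  Q = [1]
  Insert 9 (step 2): P = [1, 9];  Q = [1, 2]
  Insert 5 (step 3): P = [1, 5] / [9];  Q = [1, 2] / [3]
  Insert 6 (step 4): P = [1, 5, 6] / [9];  Q = [1, 2, 4] / [3]
  Insert 2 (step 5): P = [1, 2, 6] / [5] / [9];  Q = [1, 2, 4] / [3] / [5]
  Insert 8 (step 6): P = [1, 2, 6, 8] / [5] / [9];  Q = [1, 2, 4, 6] / [3] / [5]
  Insert 4 (step 7): P = [1, 2, 4, 8] / [5, 6] / [9];  Q = [1, 2, 4, 6] / [3, 7] / [5]
  Insert 7 (step 8): P = [1, 2, 4, 7] / [5, 6, 8] / [9];  Q = [1, 2, 4, 6] / [3, 7, 8] / [5]
  Insert 3 (step 9): P = [1, 2, 3, 7] / [4, 6, 8] / [5] / [9];  Q = [1, 2, 4, 6] / [3, 7, 8] / [5] / [9]
Final shape: (4, 3, 1, 1).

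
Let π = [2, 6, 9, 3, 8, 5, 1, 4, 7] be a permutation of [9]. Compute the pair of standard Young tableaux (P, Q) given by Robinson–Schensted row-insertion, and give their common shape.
P = [1, 3, 4, 7] / [2, 5] / [6, 8] / [9];  Q = [1, 2, 3, 9] / [4, 5] / [6, 8] / [7];  common shape = (4, 2, 2, 1)

Row-insert the values π_1, π_2, … into P one at a time, bumping the leftmost entry strictly greater than the inserted value down to the next row. The recording tableau Q records, in position (i, j), the step at which that cell was added to P.
  Insert 2 (step 1): P = [2];  Q = [1]
  Insert 6 (step 2): P = [2, 6];  Q = [1, 2]
  Insert 9 (step 3): P = [2, 6, 9];  Q = [1, 2, 3]
  Insert 3 (step 4): P = [2, 3, 9] / [6];  Q = [1, 2, 3] / [4]
  Insert 8 (step 5): P = [2, 3, 8] / [6, 9];  Q = [1, 2, 3] / [4, 5]
  Insert 5 (step 6): P = [2, 3, 5] / [6, 8] / [9];  Q = [1, 2, 3] / [4, 5] / [6]
  Insert 1 (step 7): P = [1, 3, 5] / [2, 8] / [6] / [9];  Q = [1, 2, 3] / [4, 5] / [6] / [7]
  Insert 4 (step 8): P = [1, 3, 4] / [2, 5] / [6, 8] / [9];  Q = [1, 2, 3] / [4, 5] / [6, 8] / [7]
  Insert 7 (step 9): P = [1, 3, 4, 7] / [2, 5] / [6, 8] / [9];  Q = [1, 2, 3, 9] / [4, 5] / [6, 8] / [7]
Final shape: (4, 2, 2, 1).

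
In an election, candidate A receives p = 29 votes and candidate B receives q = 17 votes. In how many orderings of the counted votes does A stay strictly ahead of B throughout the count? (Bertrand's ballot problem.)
Strict-lead orderings = 456442180920

Total orderings of the 46 votes with 29 for A: C(46, 29) = 1749695026860. By the Bertrand ballot formula (Cycle Lemma / reflection principle), the number of orderings in which A is strictly ahead of B throughout is (p − q)/(p + q) · C(p + q, p) = (29 − 17)/(29 + 17) · 1749695026860 = 456442180920.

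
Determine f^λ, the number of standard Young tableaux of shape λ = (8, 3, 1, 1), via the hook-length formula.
# SYT of shape (8, 3, 1, 1) = 4212

Hook-length formula: f^λ = n! / Π hook(c), product over all cells c of the Young diagram. For λ = (8, 3, 1, 1), n = 13 boxes. Hook lengths by row (left-to-right, top-to-bottom): [11, 8, 7, 5, 4, 3, 2, 1]; [5, 2, 1]; [2]; [1]. Product of hooks = 1478400. So f^λ = 13! / 1478400 = 6227020800 / 1478400 = 4212.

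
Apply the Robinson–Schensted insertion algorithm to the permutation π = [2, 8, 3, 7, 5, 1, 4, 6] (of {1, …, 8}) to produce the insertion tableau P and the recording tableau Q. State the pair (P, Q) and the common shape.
P = [1, 3, 4, 6] / [2, 5] / [7] / [8];  Q = [1, 2, 4, 8] / [3, 7] / [5] / [6];  common shape = (4, 2, 1, 1)

Row-insert the values π_1, π_2, … into P one at a time, bumping the leftmost entry strictly greater than the inserted value down to the next row. The recording tableau Q records, in position (i, j), the step at which that cell was added to P.
  Insert 2 (step 1): P = [2];  Q = [1]
  Insert 8 (step 2): P = [2, 8];  Q = [1, 2]
  Insert 3 (step 3): P = [2, 3] / [8];  Q = [1, 2] / [3]
  Insert 7 (step 4): P = [2, 3, 7] / [8];  Q = [1, 2, 4] / [3]
  Insert 5 (step 5): P = [2, 3, 5] / [7] / [8];  Q = [1, 2, 4] / [3] / [5]
  Insert 1 (step 6): P = [1, 3, 5] / [2] / [7] / [8];  Q = [1, 2, 4] / [3] / [5] / [6]
  Insert 4 (step 7): P = [1, 3, 4] / [2, 5] / [7] / [8];  Q = [1, 2, 4] / [3, 7] / [5] / [6]
  Insert 6 (step 8): P = [1, 3, 4, 6] / [2, 5] / [7] / [8];  Q = [1, 2, 4, 8] / [3, 7] / [5] / [6]
Final shape: (4, 2, 1, 1).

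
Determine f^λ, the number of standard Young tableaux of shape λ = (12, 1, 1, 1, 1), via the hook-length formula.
# SYT of shape (12, 1, 1, 1, 1) = 1365

Hook-length formula: f^λ = n! / Π hook(c), product over all cells c of the Young diagram. For λ = (12, 1, 1, 1, 1), n = 16 boxes. Hook lengths by row (left-to-right, top-to-bottom): [16, 11, 10, 9, 8, 7, 6, 5, 4, 3, 2, 1]; [4]; [3]; [2]; [1]. Product of hooks = 15328051200. So f^λ = 16! / 15328051200 = 20922789888000 / 15328051200 = 1365.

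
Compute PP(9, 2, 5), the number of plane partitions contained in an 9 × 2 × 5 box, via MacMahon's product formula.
PP(9, 2, 5) = 1002001

Evaluate the triple product over i = 1..9, j = 1..2, k = 1..5. The factors are (2/1) · (3/2) · (4/3) · (5/4) · (6/5) · (3/2) · (4/3) · (5/4) · … (90 factors total). The numerators and denominators telescope so the product is an integer; carrying out the multiplication exactly gives PP(9, 2, 5) = 1002001.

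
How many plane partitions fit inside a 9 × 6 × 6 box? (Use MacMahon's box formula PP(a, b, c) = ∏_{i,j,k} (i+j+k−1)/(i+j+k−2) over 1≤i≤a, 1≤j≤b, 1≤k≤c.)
PP(9, 6, 6) = 6062460972064640

Evaluate the triple product over i = 1..9, j = 1..6, k = 1..6. The factors are (2/1) · (3/2) · (4/3) · (5/4) · (6/5) · (7/6) · (3/2) · (4/3) · … (324 factors total). The numerators and denominators telescope so the product is an integer; carrying out the multiplication exactly gives PP(9, 6, 6) = 6062460972064640.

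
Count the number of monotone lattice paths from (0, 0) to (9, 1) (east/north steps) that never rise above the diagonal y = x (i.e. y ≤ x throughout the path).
Number of paths = 9

By the reflection principle (André's argument), the number of monotone paths to (9, 1) with n ≤ m that never go above y = x is C(10, 9) − C(10, 10) = 10 − 1 = 9.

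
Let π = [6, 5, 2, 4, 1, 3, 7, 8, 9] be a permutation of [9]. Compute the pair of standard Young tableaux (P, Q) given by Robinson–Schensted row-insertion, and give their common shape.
P = [1, 3, 7, 8, 9] / [2, 4] / [5] / [6];  Q = [1, 4, 7, 8, 9] / [2, 6] / [3] / [5];  common shape = (5, 2, 1, 1)

Row-insert the values π_1, π_2, … into P one at a time, bumping the leftmost entry strictly greater than the inserted value down to the next row. The recording tableau Q records, in position (i, j), the step at which that cell was added to P.
  Insert 6 (step 1): P = [6];  Q = [1]
  Insert 5 (step 2): P = [5] / [6];  Q = [1] / [2]
  Insert 2 (step 3): P = [2] / [5] / [6];  Q = [1] / [2] / [3]
  Insert 4 (step 4): P = [2, 4] / [5] / [6];  Q = [1, 4] / [2] / [3]
  Insert 1 (step 5): P = [1, 4] / [2] / [5] / [6];  Q = [1, 4] / [2] / [3] / [5]
  Insert 3 (step 6): P = [1, 3] / [2, 4] / [5] / [6];  Q = [1, 4] / [2, 6] / [3] / [5]
  Insert 7 (step 7): P = [1, 3, 7] / [2, 4] / [5] / [6];  Q = [1, 4, 7] / [2, 6] / [3] / [5]
  Insert 8 (step 8): P = [1, 3, 7, 8] / [2, 4] / [5] / [6];  Q = [1, 4, 7, 8] / [2, 6] / [3] / [5]
  Insert 9 (step 9): P = [1, 3, 7, 8, 9] / [2, 4] / [5] / [6];  Q = [1, 4, 7, 8, 9] / [2, 6] / [3] / [5]
Final shape: (5, 2, 1, 1).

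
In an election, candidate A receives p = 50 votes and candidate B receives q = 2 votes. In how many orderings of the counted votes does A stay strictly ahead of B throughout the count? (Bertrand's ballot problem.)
Strict-lead orderings = 1224

Total orderings of the 52 votes with 50 for A: C(52, 50) = 1326. By the Bertrand ballot formula (Cycle Lemma / reflection principle), the number of orderings in which A is strictly ahead of B throughout is (p − q)/(p + q) · C(p + q, p) = (50 − 2)/(50 + 2) · 1326 = 1224.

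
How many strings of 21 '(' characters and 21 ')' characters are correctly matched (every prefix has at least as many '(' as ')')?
C_21 = 24466267020

These balanced parentheses are counted by the Catalan number C_n = (1/(n + 1)) · C(2n, n). For n = 21: C_21 = (1/22) · C(42, 21) = 538257874440/22 = 24466267020.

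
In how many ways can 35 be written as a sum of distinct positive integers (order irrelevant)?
q(35) = 585

A partition into distinct parts is a strictly decreasing sequence summing to n. The recurrence d(n, m) = d(n, m−1) + d(n−m, m−1) (use part m at most once) with q(n) = d(n, n) gives q(35) = 585. (Euler's theorem: # distinct-part partitions = # odd-part partitions.)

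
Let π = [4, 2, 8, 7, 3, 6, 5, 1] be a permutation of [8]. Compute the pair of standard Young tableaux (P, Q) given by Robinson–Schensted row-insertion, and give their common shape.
P = [1, 3, 5] / [2, 6] / [4] / [7] / [8];  Q = [1, 3, 6] / [2, 4] / [5] / [7] / [8];  common shape = (3, 2, 1, 1, 1)

Row-insert the values π_1, π_2, … into P one at a time, bumping the leftmost entry strictly greater than the inserted value down to the next row. The recording tableau Q records, in position (i, j), the step at which that cell was added to P.
  Insert 4 (step 1): P = [4];  Q = [1]
  Insert 2 (step 2): P = [2] / [4];  Q = [1] / [2]
  Insert 8 (step 3): P = [2, 8] / [4];  Q = [1, 3] / [2]
  Insert 7 (step 4): P = [2, 7] / [4, 8];  Q = [1, 3] / [2, 4]
  Insert 3 (step 5): P = [2, 3] / [4, 7] / [8];  Q = [1, 3] / [2, 4] / [5]
  Insert 6 (step 6): P = [2, 3, 6] / [4, 7] / [8];  Q = [1, 3, 6] / [2, 4] / [5]
  Insert 5 (step 7): P = [2, 3, 5] / [4, 6] / [7] / [8];  Q = [1, 3, 6] / [2, 4] / [5] / [7]
  Insert 1 (step 8): P = [1, 3, 5] / [2, 6] / [4] / [7] / [8];  Q = [1, 3, 6] / [2, 4] / [5] / [7] / [8]
Final shape: (3, 2, 1, 1, 1).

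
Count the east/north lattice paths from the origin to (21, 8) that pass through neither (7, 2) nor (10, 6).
Number of paths = 2370441

Inclusion–exclusion. Total paths: C(29, 21) = 4292145. Through P₁: C(9, 7)·C(20, 14) = 1395360. Through P₂: C(16, 10)·C(13, 11) = 624624. Since P₁ is strictly southwest of P₂, a monotone path through both must visit P₁ then P₂; paths through both = C(9, 7)·C(7, 3)·C(13, 11) = 98280. Avoid both = 4292145 − 1395360 − 624624 + 98280 = 2370441.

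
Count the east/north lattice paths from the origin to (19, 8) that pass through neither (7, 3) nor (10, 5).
Number of paths = 1080855

Inclusion–exclusion. Total paths: C(27, 19) = 2220075. Through P₁: C(10, 7)·C(17, 12) = 742560. Through P₂: C(15, 10)·C(12, 9) = 660660. Since P₁ is strictly southwest of P₂, a monotone path through both must visit P₁ then P₂; paths through both = C(10, 7)·C(5, 3)·C(12, 9) = 264000. Avoid both = 2220075 − 742560 − 660660 + 264000 = 1080855.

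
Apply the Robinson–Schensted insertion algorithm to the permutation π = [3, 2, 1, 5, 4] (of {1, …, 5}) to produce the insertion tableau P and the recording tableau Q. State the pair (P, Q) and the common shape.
P = [1, 4] / [2, 5] / [3];  Q = [1, 4] / [2, 5] / [3];  common shape = (2, 2, 1)

Row-insert the values π_1, π_2, … into P one at a time, bumping the leftmost entry strictly greater than the inserted value down to the next row. The recording tableau Q records, in position (i, j), the step at which that cell was added to P.
  Insert 3 (step 1): P = [3];  Q = [1]
  Insert 2 (step 2): P = [2] / [3];  Q = [1] / [2]
  Insert 1 (step 3): P = [1] / [2] / [3];  Q = [1] / [2] / [3]
  Insert 5 (step 4): P = [1, 5] / [2] / [3];  Q = [1, 4] / [2] / [3]
  Insert 4 (step 5): P = [1, 4] / [2, 5] / [3];  Q = [1, 4] / [2, 5] / [3]
Final shape: (2, 2, 1).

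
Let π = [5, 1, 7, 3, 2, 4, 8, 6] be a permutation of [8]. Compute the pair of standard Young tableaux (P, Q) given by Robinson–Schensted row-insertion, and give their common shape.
P = [1, 2, 4, 6] / [3, 7, 8] / [5];  Q = [1, 3, 6, 7] / [2, 4, 8] / [5];  common shape = (4, 3, 1)

Row-insert the values π_1, π_2, … into P one at a time, bumping the leftmost entry strictly greater than the inserted value down to the next row. The recording tableau Q records, in position (i, j), the step at which that cell was added to P.
  Insert 5 (step 1): P = [5];  Q = [1]
  Insert 1 (step 2): P = [1] / [5];  Q = [1] / [2]
  Insert 7 (step 3): P = [1, 7] / [5];  Q = [1, 3] / [2]
  Insert 3 (step 4): P = [1, 3] / [5, 7];  Q = [1, 3] / [2, 4]
  Insert 2 (step 5): P = [1, 2] / [3, 7] / [5];  Q = [1, 3] / [2, 4] / [5]
  Insert 4 (step 6): P = [1, 2, 4] / [3, 7] / [5];  Q = [1, 3, 6] / [2, 4] / [5]
  Insert 8 (step 7): P = [1, 2, 4, 8] / [3, 7] / [5];  Q = [1, 3, 6, 7] / [2, 4] / [5]
  Insert 6 (step 8): P = [1, 2, 4, 6] / [3, 7, 8] / [5];  Q = [1, 3, 6, 7] / [2, 4, 8] / [5]
Final shape: (4, 3, 1).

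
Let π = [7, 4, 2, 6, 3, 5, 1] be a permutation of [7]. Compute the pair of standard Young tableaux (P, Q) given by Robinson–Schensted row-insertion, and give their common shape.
P = [1, 3, 5] / [2, 6] / [4] / [7];  Q = [1, 4, 6] / [2, 5] / [3] / [7];  common shape = (3, 2, 1, 1)

Row-insert the values π_1, π_2, … into P one at a time, bumping the leftmost entry strictly greater than the inserted value down to the next row. The recording tableau Q records, in position (i, j), the step at which that cell was added to P.
  Insert 7 (step 1): P = [7];  Q = [1]
  Insert 4 (step 2): P = [4] / [7];  Q = [1] / [2]
  Insert 2 (step 3): P = [2] / [4] / [7];  Q = [1] / [2] / [3]
  Insert 6 (step 4): P = [2, 6] / [4] / [7];  Q = [1, 4] / [2] / [3]
  Insert 3 (step 5): P = [2, 3] / [4, 6] / [7];  Q = [1, 4] / [2, 5] / [3]
  Insert 5 (step 6): P = [2, 3, 5] / [4, 6] / [7];  Q = [1, 4, 6] / [2, 5] / [3]
  Insert 1 (step 7): P = [1, 3, 5] / [2, 6] / [4] / [7];  Q = [1, 4, 6] / [2, 5] / [3] / [7]
Final shape: (3, 2, 1, 1).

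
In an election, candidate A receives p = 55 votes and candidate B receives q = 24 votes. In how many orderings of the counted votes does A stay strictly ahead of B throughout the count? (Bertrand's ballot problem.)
Strict-lead orderings = 44564183800500860860

Total orderings of the 79 votes with 55 for A: C(79, 55) = 113566790975469935740. By the Bertrand ballot formula (Cycle Lemma / reflection principle), the number of orderings in which A is strictly ahead of B throughout is (p − q)/(p + q) · C(p + q, p) = (55 − 24)/(55 + 24) · 113566790975469935740 = 44564183800500860860.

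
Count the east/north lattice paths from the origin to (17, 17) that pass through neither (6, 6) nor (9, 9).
Number of paths = 1293885252

Inclusion–exclusion. Total paths: C(34, 17) = 2333606220. Through P₁: C(12, 6)·C(22, 11) = 651819168. Through P₂: C(18, 9)·C(16, 8) = 625739400. Since P₁ is strictly southwest of P₂, a monotone path through both must visit P₁ then P₂; paths through both = C(12, 6)·C(6, 3)·C(16, 8) = 237837600. Avoid both = 2333606220 − 651819168 − 625739400 + 237837600 = 1293885252.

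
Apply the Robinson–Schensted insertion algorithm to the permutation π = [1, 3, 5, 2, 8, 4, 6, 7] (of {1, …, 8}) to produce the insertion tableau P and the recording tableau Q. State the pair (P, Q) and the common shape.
P = [1, 2, 4, 6, 7] / [3, 5, 8];  Q = [1, 2, 3, 5, 8] / [4, 6, 7];  common shape = (5, 3)

Row-insert the values π_1, π_2, … into P one at a time, bumping the leftmost entry strictly greater than the inserted value down to the next row. The recording tableau Q records, in position (i, j), the step at which that cell was added to P.
  Insert 1 (step 1): P = [1];  Q = [1]
  Insert 3 (step 2): P = [1, 3];  Q = [1, 2]
  Insert 5 (step 3): P = [1, 3, 5];  Q = [1, 2, 3]
  Insert 2 (step 4): P = [1, 2, 5] / [3];  Q = [1, 2, 3] / [4]
  Insert 8 (step 5): P = [1, 2, 5, 8] / [3];  Q = [1, 2, 3, 5] / [4]
  Insert 4 (step 6): P = [1, 2, 4, 8] / [3, 5];  Q = [1, 2, 3, 5] / [4, 6]
  Insert 6 (step 7): P = [1, 2, 4, 6] / [3, 5, 8];  Q = [1, 2, 3, 5] / [4, 6, 7]
  Insert 7 (step 8): P = [1, 2, 4, 6, 7] / [3, 5, 8];  Q = [1, 2, 3, 5, 8] / [4, 6, 7]
Final shape: (5, 3).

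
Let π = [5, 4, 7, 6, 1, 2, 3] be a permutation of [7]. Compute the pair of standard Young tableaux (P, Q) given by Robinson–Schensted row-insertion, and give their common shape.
P = [1, 2, 3] / [4, 6] / [5, 7];  Q = [1, 3, 7] / [2, 4] / [5, 6];  common shape = (3, 2, 2)

Row-insert the values π_1, π_2, … into P one at a time, bumping the leftmost entry strictly greater than the inserted value down to the next row. The recording tableau Q records, in position (i, j), the step at which that cell was added to P.
  Insert 5 (step 1): P = [5];  Q = [1]
  Insert 4 (step 2): P = [4] / [5];  Q = [1] / [2]
  Insert 7 (step 3): P = [4, 7] / [5];  Q = [1, 3] / [2]
  Insert 6 (step 4): P = [4, 6] / [5, 7];  Q = [1, 3] / [2, 4]
  Insert 1 (step 5): P = [1, 6] / [4, 7] / [5];  Q = [1, 3] / [2, 4] / [5]
  Insert 2 (step 6): P = [1, 2] / [4, 6] / [5, 7];  Q = [1, 3] / [2, 4] / [5, 6]
  Insert 3 (step 7): P = [1, 2, 3] / [4, 6] / [5, 7];  Q = [1, 3, 7] / [2, 4] / [5, 6]
Final shape: (3, 2, 2).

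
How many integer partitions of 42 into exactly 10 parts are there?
p(42, 10 parts) = 5013

Partitions of n into exactly k parts are in bijection with partitions of n − k into at most k parts (subtract 1 from each part). So p(42, exactly 10) = p(32, parts ≤ 10). Computing via the recurrence p(m, j) = p(m, j−1) + p(m−j, j) gives 5013.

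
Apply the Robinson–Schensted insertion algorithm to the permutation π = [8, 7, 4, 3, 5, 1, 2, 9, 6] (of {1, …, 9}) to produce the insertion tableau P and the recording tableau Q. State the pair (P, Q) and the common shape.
P = [1, 2, 6] / [3, 5, 9] / [4] / [7] / [8];  Q = [1, 5, 8] / [2, 7, 9] / [3] / [4] / [6];  common shape = (3, 3, 1, 1, 1)

Row-insert the values π_1, π_2, … into P one at a time, bumping the leftmost entry strictly greater than the inserted value down to the next row. The recording tableau Q records, in position (i, j), the step at which that cell was added to P.
  Insert 8 (step 1): P = [8];  Q = [1]
  Insert 7 (step 2): P = [7] / [8];  Q = [1] / [2]
  Insert 4 (step 3): P = [4] / [7] / [8];  Q = [1] / [2] / [3]
  Insert 3 (step 4): P = [3] / [4] / [7] / [8];  Q = [1] / [2] / [3] / [4]
  Insert 5 (step 5): P = [3, 5] / [4] / [7] / [8];  Q = [1, 5] / [2] / [3] / [4]
  Insert 1 (step 6): P = [1, 5] / [3] / [4] / [7] / [8];  Q = [1, 5] / [2] / [3] / [4] / [6]
  Insert 2 (step 7): P = [1, 2] / [3, 5] / [4] / [7] / [8];  Q = [1, 5] / [2, 7] / [3] / [4] / [6]
  Insert 9 (step 8): P = [1, 2, 9] / [3, 5] / [4] / [7] / [8];  Q = [1, 5, 8] / [2, 7] / [3] / [4] / [6]
  Insert 6 (step 9): P = [1, 2, 6] / [3, 5, 9] / [4] / [7] / [8];  Q = [1, 5, 8] / [2, 7, 9] / [3] / [4] / [6]
Final shape: (3, 3, 1, 1, 1).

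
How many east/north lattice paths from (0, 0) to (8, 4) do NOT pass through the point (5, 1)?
Number of paths = 375

Total paths from (0, 0) to (8, 4): C(12, 8) = 495. Paths through (5, 1): (paths (0, 0) → (5, 1)) × (paths (5, 1) → (8, 4)) = C(6, 5) · C(6, 3) = 6 · 20 = 120. Avoidance count = 495 − 120 = 375.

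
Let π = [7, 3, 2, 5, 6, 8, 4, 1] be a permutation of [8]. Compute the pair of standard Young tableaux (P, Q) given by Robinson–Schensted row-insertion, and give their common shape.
P = [1, 4, 6, 8] / [2, 5] / [3] / [7];  Q = [1, 4, 5, 6] / [2, 7] / [3] / [8];  common shape = (4, 2, 1, 1)

Row-insert the values π_1, π_2, … into P one at a time, bumping the leftmost entry strictly greater than the inserted value down to the next row. The recording tableau Q records, in position (i, j), the step at which that cell was added to P.
  Insert 7 (step 1): P = [7];  Q = [1]
  Insert 3 (step 2): P = [3] / [7];  Q = [1] / [2]
  Insert 2 (step 3): P = [2] / [3] / [7];  Q = [1] / [2] / [3]
  Insert 5 (step 4): P = [2, 5] / [3] / [7];  Q = [1, 4] / [2] / [3]
  Insert 6 (step 5): P = [2, 5, 6] / [3] / [7];  Q = [1, 4, 5] / [2] / [3]
  Insert 8 (step 6): P = [2, 5, 6, 8] / [3] / [7];  Q = [1, 4, 5, 6] / [2] / [3]
  Insert 4 (step 7): P = [2, 4, 6, 8] / [3, 5] / [7];  Q = [1, 4, 5, 6] / [2, 7] / [3]
  Insert 1 (step 8): P = [1, 4, 6, 8] / [2, 5] / [3] / [7];  Q = [1, 4, 5, 6] / [2, 7] / [3] / [8]
Final shape: (4, 2, 1, 1).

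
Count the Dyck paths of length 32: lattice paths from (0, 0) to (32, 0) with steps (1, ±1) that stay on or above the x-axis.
C_16 = 35357670

These Dyck paths are counted by the Catalan number C_n = (1/(n + 1)) · C(2n, n). For n = 16: C_16 = (1/17) · C(32, 16) = 601080390/17 = 35357670.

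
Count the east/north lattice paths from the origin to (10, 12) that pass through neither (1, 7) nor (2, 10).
Number of paths = 629100

Inclusion–exclusion. Total paths: C(22, 10) = 646646. Through P₁: C(8, 1)·C(14, 9) = 16016. Through P₂: C(12, 2)·C(10, 8) = 2970. Since P₁ is strictly southwest of P₂, a monotone path through both must visit P₁ then P₂; paths through both = C(8, 1)·C(4, 1)·C(10, 8) = 1440. Avoid both = 646646 − 16016 − 2970 + 1440 = 629100.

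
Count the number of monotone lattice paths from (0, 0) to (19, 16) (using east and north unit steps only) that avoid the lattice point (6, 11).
Number of paths = 3953891382

Total paths from (0, 0) to (19, 16): C(35, 19) = 4059928950. Paths through (6, 11): (paths (0, 0) → (6, 11)) × (paths (6, 11) → (19, 16)) = C(17, 6) · C(18, 13) = 12376 · 8568 = 106037568. Avoidance count = 4059928950 − 106037568 = 3953891382.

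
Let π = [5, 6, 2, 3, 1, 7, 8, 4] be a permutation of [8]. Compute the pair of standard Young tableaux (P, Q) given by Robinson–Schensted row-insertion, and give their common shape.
P = [1, 3, 4, 8] / [2, 6, 7] / [5];  Q = [1, 2, 6, 7] / [3, 4, 8] / [5];  common shape = (4, 3, 1)

Row-insert the values π_1, π_2, … into P one at a time, bumping the leftmost entry strictly greater than the inserted value down to the next row. The recording tableau Q records, in position (i, j), the step at which that cell was added to P.
  Insert 5 (step 1): P = [5];  Q = [1]
  Insert 6 (step 2): P = [5, 6];  Q = [1, 2]
  Insert 2 (step 3): P = [2, 6] / [5];  Q = [1, 2] / [3]
  Insert 3 (step 4): P = [2, 3] / [5, 6];  Q = [1, 2] / [3, 4]
  Insert 1 (step 5): P = [1, 3] / [2, 6] / [5];  Q = [1, 2] / [3, 4] / [5]
  Insert 7 (step 6): P = [1, 3, 7] / [2, 6] / [5];  Q = [1, 2, 6] / [3, 4] / [5]
  Insert 8 (step 7): P = [1, 3, 7, 8] / [2, 6] / [5];  Q = [1, 2, 6, 7] / [3, 4] / [5]
  Insert 4 (step 8): P = [1, 3, 4, 8] / [2, 6, 7] / [5];  Q = [1, 2, 6, 7] / [3, 4, 8] / [5]
Final shape: (4, 3, 1).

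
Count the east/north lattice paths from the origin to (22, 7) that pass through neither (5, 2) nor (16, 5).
Number of paths = 652026

Inclusion–exclusion. Total paths: C(29, 22) = 1560780. Through P₁: C(7, 5)·C(22, 17) = 553014. Through P₂: C(21, 16)·C(8, 6) = 569772. Since P₁ is strictly southwest of P₂, a monotone path through both must visit P₁ then P₂; paths through both = C(7, 5)·C(14, 11)·C(8, 6) = 214032. Avoid both = 1560780 − 553014 − 569772 + 214032 = 652026.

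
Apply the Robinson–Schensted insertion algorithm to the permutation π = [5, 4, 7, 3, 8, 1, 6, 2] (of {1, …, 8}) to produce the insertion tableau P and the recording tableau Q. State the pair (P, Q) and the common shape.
P = [1, 2, 8] / [3, 6] / [4, 7] / [5];  Q = [1, 3, 5] / [2, 7] / [4, 8] / [6];  common shape = (3, 2, 2, 1)

Row-insert the values π_1, π_2, … into P one at a time, bumping the leftmost entry strictly greater than the inserted value down to the next row. The recording tableau Q records, in position (i, j), the step at which that cell was added to P.
  Insert 5 (step 1): P = [5];  Q = [1]
  Insert 4 (step 2): P = [4] / [5];  Q = [1] / [2]
  Insert 7 (step 3): P = [4, 7] / [5];  Q = [1, 3] / [2]
  Insert 3 (step 4): P = [3, 7] / [4] / [5];  Q = [1, 3] / [2] / [4]
  Insert 8 (step 5): P = [3, 7, 8] / [4] / [5];  Q = [1, 3, 5] / [2] / [4]
  Insert 1 (step 6): P = [1, 7, 8] / [3] / [4] / [5];  Q = [1, 3, 5] / [2] / [4] / [6]
  Insert 6 (step 7): P = [1, 6, 8] / [3, 7] / [4] / [5];  Q = [1, 3, 5] / [2, 7] / [4] / [6]
  Insert 2 (step 8): P = [1, 2, 8] / [3, 6] / [4, 7] / [5];  Q = [1, 3, 5] / [2, 7] / [4, 8] / [6]
Final shape: (3, 2, 2, 1).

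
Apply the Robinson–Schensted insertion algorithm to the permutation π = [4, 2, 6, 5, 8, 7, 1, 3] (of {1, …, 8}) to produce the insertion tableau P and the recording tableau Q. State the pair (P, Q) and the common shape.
P = [1, 3, 7] / [2, 5, 8] / [4, 6];  Q = [1, 3, 5] / [2, 4, 6] / [7, 8];  common shape = (3, 3, 2)

Row-insert the values π_1, π_2, … into P one at a time, bumping the leftmost entry strictly greater than the inserted value down to the next row. The recording tableau Q records, in position (i, j), the step at which that cell was added to P.
  Insert 4 (step 1): P = [4];  Q = [1]
  Insert 2 (step 2): P = [2] / [4];  Q = [1] / [2]
  Insert 6 (step 3): P = [2, 6] / [4];  Q = [1, 3] / [2]
  Insert 5 (step 4): P = [2, 5] / [4, 6];  Q = [1, 3] / [2, 4]
  Insert 8 (step 5): P = [2, 5, 8] / [4, 6];  Q = [1, 3, 5] / [2, 4]
  Insert 7 (step 6): P = [2, 5, 7] / [4, 6, 8];  Q = [1, 3, 5] / [2, 4, 6]
  Insert 1 (step 7): P = [1, 5, 7] / [2, 6, 8] / [4];  Q = [1, 3, 5] / [2, 4, 6] / [7]
  Insert 3 (step 8): P = [1, 3, 7] / [2, 5, 8] / [4, 6];  Q = [1, 3, 5] / [2, 4, 6] / [7, 8]
Final shape: (3, 3, 2).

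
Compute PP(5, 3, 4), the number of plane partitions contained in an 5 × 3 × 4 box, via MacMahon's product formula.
PP(5, 3, 4) = 116424

Evaluate the triple product over i = 1..5, j = 1..3, k = 1..4. The factors are (2/1) · (3/2) · (4/3) · (5/4) · (3/2) · (4/3) · (5/4) · (6/5) · … (60 factors total). The numerators and denominators telescope so the product is an integer; carrying out the multiplication exactly gives PP(5, 3, 4) = 116424.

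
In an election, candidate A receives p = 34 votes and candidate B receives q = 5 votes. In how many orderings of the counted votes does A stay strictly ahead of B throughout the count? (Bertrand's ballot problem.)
Strict-lead orderings = 428127

Total orderings of the 39 votes with 34 for A: C(39, 34) = 575757. By the Bertrand ballot formula (Cycle Lemma / reflection principle), the number of orderings in which A is strictly ahead of B throughout is (p − q)/(p + q) · C(p + q, p) = (34 − 5)/(34 + 5) · 575757 = 428127.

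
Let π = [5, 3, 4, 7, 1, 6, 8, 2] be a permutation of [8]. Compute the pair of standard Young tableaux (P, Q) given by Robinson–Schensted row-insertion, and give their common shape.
P = [1, 2, 6, 8] / [3, 4] / [5, 7];  Q = [1, 3, 4, 7] / [2, 6] / [5, 8];  common shape = (4, 2, 2)

Row-insert the values π_1, π_2, … into P one at a time, bumping the leftmost entry strictly greater than the inserted value down to the next row. The recording tableau Q records, in position (i, j), the step at which that cell was added to P.
  Insert 5 (step 1): P = [5];  Q = [1]
  Insert 3 (step 2): P = [3] / [5];  Q = [1] / [2]
  Insert 4 (step 3): P = [3, 4] / [5];  Q = [1, 3] / [2]
  Insert 7 (step 4): P = [3, 4, 7] / [5];  Q = [1, 3, 4] / [2]
  Insert 1 (step 5): P = [1, 4, 7] / [3] / [5];  Q = [1, 3, 4] / [2] / [5]
  Insert 6 (step 6): P = [1, 4, 6] / [3, 7] / [5];  Q = [1, 3, 4] / [2, 6] / [5]
  Insert 8 (step 7): P = [1, 4, 6, 8] / [3, 7] / [5];  Q = [1, 3, 4, 7] / [2, 6] / [5]
  Insert 2 (step 8): P = [1, 2, 6, 8] / [3, 4] / [5, 7];  Q = [1, 3, 4, 7] / [2, 6] / [5, 8]
Final shape: (4, 2, 2).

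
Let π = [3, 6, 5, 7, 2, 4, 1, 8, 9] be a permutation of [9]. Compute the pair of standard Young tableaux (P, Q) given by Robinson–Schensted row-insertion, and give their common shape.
P = [1, 4, 7, 8, 9] / [2, 5] / [3] / [6];  Q = [1, 2, 4, 8, 9] / [3, 6] / [5] / [7];  common shape = (5, 2, 1, 1)

Row-insert the values π_1, π_2, … into P one at a time, bumping the leftmost entry strictly greater than the inserted value down to the next row. The recording tableau Q records, in position (i, j), the step at which that cell was added to P.
  Insert 3 (step 1): P = [3];  Q = [1]
  Insert 6 (step 2): P = [3, 6];  Q = [1, 2]
  Insert 5 (step 3): P = [3, 5] / [6];  Q = [1, 2] / [3]
  Insert 7 (step 4): P = [3, 5, 7] / [6];  Q = [1, 2, 4] / [3]
  Insert 2 (step 5): P = [2, 5, 7] / [3] / [6];  Q = [1, 2, 4] / [3] / [5]
  Insert 4 (step 6): P = [2, 4, 7] / [3, 5] / [6];  Q = [1, 2, 4] / [3, 6] / [5]
  Insert 1 (step 7): P = [1, 4, 7] / [2, 5] / [3] / [6];  Q = [1, 2, 4] / [3, 6] / [5] / [7]
  Insert 8 (step 8): P = [1, 4, 7, 8] / [2, 5] / [3] / [6];  Q = [1, 2, 4, 8] / [3, 6] / [5] / [7]
  Insert 9 (step 9): P = [1, 4, 7, 8, 9] / [2, 5] / [3] / [6];  Q = [1, 2, 4, 8, 9] / [3, 6] / [5] / [7]
Final shape: (5, 2, 1, 1).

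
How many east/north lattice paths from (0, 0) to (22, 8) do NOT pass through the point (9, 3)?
Number of paths = 3967965

Total paths from (0, 0) to (22, 8): C(30, 22) = 5852925. Paths through (9, 3): (paths (0, 0) → (9, 3)) × (paths (9, 3) → (22, 8)) = C(12, 9) · C(18, 13) = 220 · 8568 = 1884960. Avoidance count = 5852925 − 1884960 = 3967965.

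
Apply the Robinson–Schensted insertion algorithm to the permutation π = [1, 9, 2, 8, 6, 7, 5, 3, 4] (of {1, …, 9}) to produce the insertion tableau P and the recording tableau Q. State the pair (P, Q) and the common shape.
P = [1, 2, 3, 4] / [5, 7] / [6] / [8] / [9];  Q = [1, 2, 4, 6] / [3, 9] / [5] / [7] / [8];  common shape = (4, 2, 1, 1, 1)

Row-insert the values π_1, π_2, … into P one at a time, bumping the leftmost entry strictly greater than the inserted value down to the next row. The recording tableau Q records, in position (i, j), the step at which that cell was added to P.
  Insert 1 (step 1): P = [1];  Q = [1]
  Insert 9 (step 2): P = [1, 9];  Q = [1, 2]
  Insert 2 (step 3): P = [1, 2] / [9];  Q = [1, 2] / [3]
  Insert 8 (step 4): P = [1, 2, 8] / [9];  Q = [1, 2, 4] / [3]
  Insert 6 (step 5): P = [1, 2, 6] / [8] / [9];  Q = [1, 2, 4] / [3] / [5]
  Insert 7 (step 6): P = [1, 2, 6, 7] / [8] / [9];  Q = [1, 2, 4, 6] / [3] / [5]
  Insert 5 (step 7): P = [1, 2, 5, 7] / [6] / [8] / [9];  Q = [1, 2, 4, 6] / [3] / [5] / [7]
  Insert 3 (step 8): P = [1, 2, 3, 7] / [5] / [6] / [8] / [9];  Q = [1, 2, 4, 6] / [3] / [5] / [7] / [8]
  Insert 4 (step 9): P = [1, 2, 3, 4] / [5, 7] / [6] / [8] / [9];  Q = [1, 2, 4, 6] / [3, 9] / [5] / [7] / [8]
Final shape: (4, 2, 1, 1, 1).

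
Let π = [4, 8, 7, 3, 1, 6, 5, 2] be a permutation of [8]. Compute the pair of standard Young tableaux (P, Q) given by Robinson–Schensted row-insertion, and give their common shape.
P = [1, 2] / [3, 5] / [4, 6] / [7] / [8];  Q = [1, 2] / [3, 6] / [4, 7] / [5] / [8];  common shape = (2, 2, 2, 1, 1)

Row-insert the values π_1, π_2, … into P one at a time, bumping the leftmost entry strictly greater than the inserted value down to the next row. The recording tableau Q records, in position (i, j), the step at which that cell was added to P.
  Insert 4 (step 1): P = [4];  Q = [1]
  Insert 8 (step 2): P = [4, 8];  Q = [1, 2]
  Insert 7 (step 3): P = [4, 7] / [8];  Q = [1, 2] / [3]
  Insert 3 (step 4): P = [3, 7] / [4] / [8];  Q = [1, 2] / [3] / [4]
  Insert 1 (step 5): P = [1, 7] / [3] / [4] / [8];  Q = [1, 2] / [3] / [4] / [5]
  Insert 6 (step 6): P = [1, 6] / [3, 7] / [4] / [8];  Q = [1, 2] / [3, 6] / [4] / [5]
  Insert 5 (step 7): P = [1, 5] / [3, 6] / [4, 7] / [8];  Q = [1, 2] / [3, 6] / [4, 7] / [5]
  Insert 2 (step 8): P = [1, 2] / [3, 5] / [4, 6] / [7] / [8];  Q = [1, 2] / [3, 6] / [4, 7] / [5] / [8]
Final shape: (2, 2, 2, 1, 1).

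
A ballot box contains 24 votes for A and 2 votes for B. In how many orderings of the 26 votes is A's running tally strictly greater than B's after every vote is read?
Strict-lead orderings = 275

Total orderings of the 26 votes with 24 for A: C(26, 24) = 325. By the Bertrand ballot formula (Cycle Lemma / reflection principle), the number of orderings in which A is strictly ahead of B throughout is (p − q)/(p + q) · C(p + q, p) = (24 − 2)/(24 + 2) · 325 = 275.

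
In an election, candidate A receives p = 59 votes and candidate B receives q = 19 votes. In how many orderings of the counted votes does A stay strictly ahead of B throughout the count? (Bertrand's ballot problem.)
Strict-lead orderings = 344237209563016000

Total orderings of the 78 votes with 59 for A: C(78, 59) = 671262558647881200. By the Bertrand ballot formula (Cycle Lemma / reflection principle), the number of orderings in which A is strictly ahead of B throughout is (p − q)/(p + q) · C(p + q, p) = (59 − 19)/(59 + 19) · 671262558647881200 = 344237209563016000.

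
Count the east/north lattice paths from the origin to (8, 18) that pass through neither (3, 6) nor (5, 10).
Number of paths = 754888

Inclusion–exclusion. Total paths: C(26, 8) = 1562275. Through P₁: C(9, 3)·C(17, 5) = 519792. Through P₂: C(15, 5)·C(11, 3) = 495495. Since P₁ is strictly southwest of P₂, a monotone path through both must visit P₁ then P₂; paths through both = C(9, 3)·C(6, 2)·C(11, 3) = 207900. Avoid both = 1562275 − 519792 − 495495 + 207900 = 754888.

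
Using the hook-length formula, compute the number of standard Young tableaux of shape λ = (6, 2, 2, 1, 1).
# SYT of shape (6, 2, 2, 1, 1) = 3564

Hook-length formula: f^λ = n! / Π hook(c), product over all cells c of the Young diagram. For λ = (6, 2, 2, 1, 1), n = 12 boxes. Hook lengths by row (left-to-right, top-to-bottom): [10, 7, 4, 3, 2, 1]; [5, 2]; [4, 1]; [2]; [1]. Product of hooks = 134400. So f^λ = 12! / 134400 = 479001600 / 134400 = 3564.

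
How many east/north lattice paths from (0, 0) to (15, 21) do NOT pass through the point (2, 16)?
Number of paths = 5566591656

Total paths from (0, 0) to (15, 21): C(36, 15) = 5567902560. Paths through (2, 16): (paths (0, 0) → (2, 16)) × (paths (2, 16) → (15, 21)) = C(18, 2) · C(18, 13) = 153 · 8568 = 1310904. Avoidance count = 5567902560 − 1310904 = 5566591656.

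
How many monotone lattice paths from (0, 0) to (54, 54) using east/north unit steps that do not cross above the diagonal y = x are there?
C_54 = 451959718027953471447609509424

These NE paths below the diagonal are counted by the Catalan number C_n = (1/(n + 1)) · C(2n, n). For n = 54: C_54 = (1/55) · C(108, 54) = 24857784491537440929618523018320/55 = 451959718027953471447609509424.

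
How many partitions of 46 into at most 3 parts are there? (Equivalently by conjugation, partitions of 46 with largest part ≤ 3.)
p(46, parts ≤ 3) = 200

Use the recurrence p(n, m) = p(n, m−1) + p(n−m, m): either the largest part is < m (count p(n, m−1)) or the largest part is exactly m (remove one copy of m, count p(n−m, m)). With p(0, ·) = 1 this gives p(46, parts ≤ 3) = 200. (By conjugating Young diagrams, this also counts partitions of 46 into at most 3 parts.)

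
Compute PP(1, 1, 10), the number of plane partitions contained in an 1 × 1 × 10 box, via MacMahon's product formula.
PP(1, 1, 10) = 11

Evaluate the triple product over i = 1..1, j = 1..1, k = 1..10. The factors are (2/1) · (3/2) · (4/3) · (5/4) · (6/5) · (7/6) · (8/7) · (9/8) · … (10 factors total). The numerators and denominators telescope so the product is an integer; carrying out the multiplication exactly gives PP(1, 1, 10) = 11.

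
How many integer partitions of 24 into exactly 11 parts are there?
p(24, 11 parts) = 99

Partitions of n into exactly k parts are in bijection with partitions of n − k into at most k parts (subtract 1 from each part). So p(24, exactly 11) = p(13, parts ≤ 11). Computing via the recurrence p(m, j) = p(m, j−1) + p(m−j, j) gives 99.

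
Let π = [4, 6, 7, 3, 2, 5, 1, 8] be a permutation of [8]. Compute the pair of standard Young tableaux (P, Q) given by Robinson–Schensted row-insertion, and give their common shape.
P = [1, 5, 7, 8] / [2, 6] / [3] / [4];  Q = [1, 2, 3, 8] / [4, 6] / [5] / [7];  common shape = (4, 2, 1, 1)

Row-insert the values π_1, π_2, … into P one at a time, bumping the leftmost entry strictly greater than the inserted value down to the next row. The recording tableau Q records, in position (i, j), the step at which that cell was added to P.
  Insert 4 (step 1): P = [4];  Q = [1]
  Insert 6 (step 2): P = [4, 6];  Q = [1, 2]
  Insert 7 (step 3): P = [4, 6, 7];  Q = [1, 2, 3]
  Insert 3 (step 4): P = [3, 6, 7] / [4];  Q = [1, 2, 3] / [4]
  Insert 2 (step 5): P = [2, 6, 7] / [3] / [4];  Q = [1, 2, 3] / [4] / [5]
  Insert 5 (step 6): P = [2, 5, 7] / [3, 6] / [4];  Q = [1, 2, 3] / [4, 6] / [5]
  Insert 1 (step 7): P = [1, 5, 7] / [2, 6] / [3] / [4];  Q = [1, 2, 3] / [4, 6] / [5] / [7]
  Insert 8 (step 8): P = [1, 5, 7, 8] / [2, 6] / [3] / [4];  Q = [1, 2, 3, 8] / [4, 6] / [5] / [7]
Final shape: (4, 2, 1, 1).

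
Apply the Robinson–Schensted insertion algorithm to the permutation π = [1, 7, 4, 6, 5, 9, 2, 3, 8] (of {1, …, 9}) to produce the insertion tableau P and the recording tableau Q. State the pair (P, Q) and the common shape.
P = [1, 2, 3, 8] / [4, 5, 9] / [6] / [7];  Q = [1, 2, 4, 6] / [3, 8, 9] / [5] / [7];  common shape = (4, 3, 1, 1)

Row-insert the values π_1, π_2, … into P one at a time, bumping the leftmost entry strictly greater than the inserted value down to the next row. The recording tableau Q records, in position (i, j), the step at which that cell was added to P.
  Insert 1 (step 1): P = [1];  Q = [1]
  Insert 7 (step 2): P = [1, 7];  Q = [1, 2]
  Insert 4 (step 3): P = [1, 4] / [7];  Q = [1, 2] / [3]
  Insert 6 (step 4): P = [1, 4, 6] / [7];  Q = [1, 2, 4] / [3]
  Insert 5 (step 5): P = [1, 4, 5] / [6] / [7];  Q = [1, 2, 4] / [3] / [5]
  Insert 9 (step 6): P = [1, 4, 5, 9] / [6] / [7];  Q = [1, 2, 4, 6] / [3] / [5]
  Insert 2 (step 7): P = [1, 2, 5, 9] / [4] / [6] / [7];  Q = [1, 2, 4, 6] / [3] / [5] / [7]
  Insert 3 (step 8): P = [1, 2, 3, 9] / [4, 5] / [6] / [7];  Q = [1, 2, 4, 6] / [3, 8] / [5] / [7]
  Insert 8 (step 9): P = [1, 2, 3, 8] / [4, 5, 9] / [6] / [7];  Q = [1, 2, 4, 6] / [3, 8, 9] / [5] / [7]
Final shape: (4, 3, 1, 1).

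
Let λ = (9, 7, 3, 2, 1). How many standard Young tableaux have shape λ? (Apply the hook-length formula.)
# SYT of shape (9, 7, 3, 2, 1) = 1002798720

Hook-length formula: f^λ = n! / Π hook(c), product over all cells c of the Young diagram. For λ = (9, 7, 3, 2, 1), n = 22 boxes. Hook lengths by row (left-to-right, top-to-bottom): [13, 11, 9, 7, 6, 5, 4, 2, 1]; [10, 8, 6, 4, 3, 2, 1]; [5, 3, 1]; [3, 1]; [1]. Product of hooks = 1120863744000. So f^λ = 22! / 1120863744000 = 1124000727777607680000 / 1120863744000 = 1002798720.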